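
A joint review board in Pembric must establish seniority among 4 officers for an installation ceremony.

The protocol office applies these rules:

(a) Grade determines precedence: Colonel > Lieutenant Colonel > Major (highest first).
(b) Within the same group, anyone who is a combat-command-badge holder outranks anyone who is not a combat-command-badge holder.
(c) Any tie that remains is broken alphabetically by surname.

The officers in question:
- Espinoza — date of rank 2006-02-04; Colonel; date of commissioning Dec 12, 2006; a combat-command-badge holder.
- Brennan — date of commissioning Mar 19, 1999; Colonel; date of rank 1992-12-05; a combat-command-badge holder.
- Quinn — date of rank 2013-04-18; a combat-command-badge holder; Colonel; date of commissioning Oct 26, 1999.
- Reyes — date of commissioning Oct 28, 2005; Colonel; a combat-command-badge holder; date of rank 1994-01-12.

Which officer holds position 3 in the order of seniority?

By grade: Brennan, Espinoza, Quinn and Reyes (Colonel).
Brennan, Espinoza, Quinn and Reyes are each a combat-command-badge holder, so the next rule applies.
Among Brennan, Espinoza, Quinn and Reyes, alphabetically by surname: Brennan before Espinoza before Quinn before Reyes.
Order: Brennan, Espinoza, Quinn, Reyes.

Quinn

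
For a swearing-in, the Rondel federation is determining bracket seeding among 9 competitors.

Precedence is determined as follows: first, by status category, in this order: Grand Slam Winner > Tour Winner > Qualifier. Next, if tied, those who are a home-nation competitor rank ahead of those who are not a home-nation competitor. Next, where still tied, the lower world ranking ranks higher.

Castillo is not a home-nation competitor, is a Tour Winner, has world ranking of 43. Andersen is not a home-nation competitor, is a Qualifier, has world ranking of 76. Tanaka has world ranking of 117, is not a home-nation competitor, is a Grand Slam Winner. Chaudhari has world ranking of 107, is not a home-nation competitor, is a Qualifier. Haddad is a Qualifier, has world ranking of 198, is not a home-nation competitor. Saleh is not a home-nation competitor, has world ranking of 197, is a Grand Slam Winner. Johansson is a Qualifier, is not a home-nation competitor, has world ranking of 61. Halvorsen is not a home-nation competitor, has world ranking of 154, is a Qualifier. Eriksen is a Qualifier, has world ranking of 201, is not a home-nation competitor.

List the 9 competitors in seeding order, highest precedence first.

By status category: Tanaka and Saleh (Grand Slam Winner); then Castillo (Tour Winner); then Johansson, Andersen, Chaudhari, Halvorsen, Haddad and Eriksen (Qualifier).
Tanaka and Saleh are each not a home-nation competitor, so the next rule applies.
Among Tanaka and Saleh, by world ranking (lower first): Tanaka (117) before Saleh (197).
Johansson, Andersen, Chaudhari, Halvorsen, Haddad and Eriksen are each not a home-nation competitor, so the next rule applies.
Among Johansson, Andersen, Chaudhari, Halvorsen, Haddad and Eriksen, by world ranking (lower first): Johansson (61) before Andersen (76) before Chaudhari (107) before Halvorsen (154) before Haddad (198) before Eriksen (201).
Full order: Tanaka, Saleh, Castillo, Johansson, Andersen, Chaudhari, Halvorsen, Haddad, Eriksen.

Tanaka, Saleh, Castillo, Johansson, Andersen, Chaudhari, Halvorsen, Haddad, Eriksen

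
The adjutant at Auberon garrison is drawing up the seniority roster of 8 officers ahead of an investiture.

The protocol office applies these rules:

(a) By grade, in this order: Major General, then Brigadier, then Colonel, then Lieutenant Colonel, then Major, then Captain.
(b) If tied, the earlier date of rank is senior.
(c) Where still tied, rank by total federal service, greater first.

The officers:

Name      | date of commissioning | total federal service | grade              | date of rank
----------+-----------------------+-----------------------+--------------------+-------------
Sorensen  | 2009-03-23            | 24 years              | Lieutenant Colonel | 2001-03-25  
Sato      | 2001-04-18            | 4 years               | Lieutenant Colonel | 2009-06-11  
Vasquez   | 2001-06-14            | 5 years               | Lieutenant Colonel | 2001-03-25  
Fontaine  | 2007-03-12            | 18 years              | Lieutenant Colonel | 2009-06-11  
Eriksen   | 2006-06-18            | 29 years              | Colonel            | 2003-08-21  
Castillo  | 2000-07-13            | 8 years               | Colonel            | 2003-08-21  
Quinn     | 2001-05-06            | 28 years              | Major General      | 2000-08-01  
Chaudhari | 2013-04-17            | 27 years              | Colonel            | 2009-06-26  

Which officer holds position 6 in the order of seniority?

Vasquez

By grade: Quinn (Major General); then Eriksen, Castillo and Chaudhari (Colonel); then Sorensen, Vasquez, Fontaine and Sato (Lieutenant Colonel).
Among Eriksen, Castillo and Chaudhari, by date of rank (earlier first): Eriksen and Castillo (2003-08-21) before Chaudhari (2009-06-26).
Among Eriksen and Castillo, by total federal service (higher first): Eriksen (29 years) before Castillo (8 years).
Among Sorensen, Vasquez, Fontaine and Sato, by date of rank (earlier first): Sorensen and Vasquez (2001-03-25) before Fontaine and Sato (2009-06-11).
Among Sorensen and Vasquez, by total federal service (higher first): Sorensen (24 years) before Vasquez (5 years).
Among Fontaine and Sato, by total federal service (higher first): Fontaine (18 years) before Sato (4 years).
Order: Quinn, Eriksen, Castillo, Chaudhari, Sorensen, Vasquez, Fontaine, Sato.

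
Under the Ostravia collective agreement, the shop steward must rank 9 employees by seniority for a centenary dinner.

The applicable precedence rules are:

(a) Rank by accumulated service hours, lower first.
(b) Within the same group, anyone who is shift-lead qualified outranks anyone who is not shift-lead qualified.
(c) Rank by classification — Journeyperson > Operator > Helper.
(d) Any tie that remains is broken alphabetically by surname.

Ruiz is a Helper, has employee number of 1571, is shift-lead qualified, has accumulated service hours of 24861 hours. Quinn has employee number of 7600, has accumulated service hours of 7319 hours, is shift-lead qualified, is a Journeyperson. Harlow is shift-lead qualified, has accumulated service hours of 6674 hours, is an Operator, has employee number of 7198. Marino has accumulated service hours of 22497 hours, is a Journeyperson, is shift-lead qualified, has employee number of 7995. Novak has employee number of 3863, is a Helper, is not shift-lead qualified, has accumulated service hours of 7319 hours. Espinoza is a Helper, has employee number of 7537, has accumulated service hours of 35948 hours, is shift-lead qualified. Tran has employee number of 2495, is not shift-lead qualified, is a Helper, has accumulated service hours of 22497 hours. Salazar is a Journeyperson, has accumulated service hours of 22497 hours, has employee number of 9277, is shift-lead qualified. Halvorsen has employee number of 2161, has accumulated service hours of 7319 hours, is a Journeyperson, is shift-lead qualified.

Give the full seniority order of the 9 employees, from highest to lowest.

By accumulated service hours (lower first): Harlow (6674 hours); then Halvorsen, Quinn and Novak (each 7319 hours); then Marino, Salazar and Tran (each 22497 hours); then Ruiz (24861 hours); then Espinoza (35948 hours).
Among Halvorsen, Quinn and Novak, shift-lead qualified before not shift-lead qualified: Halvorsen and Quinn (shift-lead qualified) before Novak (not shift-lead qualified).
Halvorsen and Quinn are each Journeyperson, so the next rule applies.
Among Halvorsen and Quinn, alphabetically by surname: Halvorsen before Quinn.
Among Marino, Salazar and Tran, shift-lead qualified before not shift-lead qualified: Marino and Salazar (shift-lead qualified) before Tran (not shift-lead qualified).
Marino and Salazar are each Journeyperson, so the next rule applies.
Among Marino and Salazar, alphabetically by surname: Marino before Salazar.
Full order: Harlow, Halvorsen, Quinn, Novak, Marino, Salazar, Tran, Ruiz, Espinoza.

Harlow, Halvorsen, Quinn, Novak, Marino, Salazar, Tran, Ruiz, Espinoza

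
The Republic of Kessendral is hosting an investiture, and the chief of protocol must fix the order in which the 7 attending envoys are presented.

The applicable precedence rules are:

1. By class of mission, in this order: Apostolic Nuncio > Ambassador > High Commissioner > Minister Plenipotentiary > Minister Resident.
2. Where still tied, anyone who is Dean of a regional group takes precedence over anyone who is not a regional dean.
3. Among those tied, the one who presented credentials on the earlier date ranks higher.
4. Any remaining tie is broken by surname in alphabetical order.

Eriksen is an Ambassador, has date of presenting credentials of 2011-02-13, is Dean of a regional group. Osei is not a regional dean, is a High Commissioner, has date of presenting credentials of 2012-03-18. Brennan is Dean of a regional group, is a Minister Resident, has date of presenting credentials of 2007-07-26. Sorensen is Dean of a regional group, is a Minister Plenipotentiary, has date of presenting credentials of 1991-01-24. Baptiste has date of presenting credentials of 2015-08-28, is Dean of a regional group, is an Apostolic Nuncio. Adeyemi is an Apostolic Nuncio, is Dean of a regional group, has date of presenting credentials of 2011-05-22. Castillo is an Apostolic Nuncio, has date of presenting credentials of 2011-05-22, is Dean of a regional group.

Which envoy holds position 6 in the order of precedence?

Sorensen

By class of mission: Adeyemi, Castillo and Baptiste (Apostolic Nuncio); then Eriksen (Ambassador); then Osei (High Commissioner); then Sorensen (Minister Plenipotentiary); then Brennan (Minister Resident).
Adeyemi, Castillo and Baptiste are each Dean of a regional group, so the next rule applies.
Among Adeyemi, Castillo and Baptiste, by date of presenting credentials (earlier first): Adeyemi and Castillo (2011-05-22) before Baptiste (2015-08-28).
Among Adeyemi and Castillo, alphabetically by surname: Adeyemi before Castillo.
Order: Adeyemi, Castillo, Baptiste, Eriksen, Osei, Sorensen, Brennan.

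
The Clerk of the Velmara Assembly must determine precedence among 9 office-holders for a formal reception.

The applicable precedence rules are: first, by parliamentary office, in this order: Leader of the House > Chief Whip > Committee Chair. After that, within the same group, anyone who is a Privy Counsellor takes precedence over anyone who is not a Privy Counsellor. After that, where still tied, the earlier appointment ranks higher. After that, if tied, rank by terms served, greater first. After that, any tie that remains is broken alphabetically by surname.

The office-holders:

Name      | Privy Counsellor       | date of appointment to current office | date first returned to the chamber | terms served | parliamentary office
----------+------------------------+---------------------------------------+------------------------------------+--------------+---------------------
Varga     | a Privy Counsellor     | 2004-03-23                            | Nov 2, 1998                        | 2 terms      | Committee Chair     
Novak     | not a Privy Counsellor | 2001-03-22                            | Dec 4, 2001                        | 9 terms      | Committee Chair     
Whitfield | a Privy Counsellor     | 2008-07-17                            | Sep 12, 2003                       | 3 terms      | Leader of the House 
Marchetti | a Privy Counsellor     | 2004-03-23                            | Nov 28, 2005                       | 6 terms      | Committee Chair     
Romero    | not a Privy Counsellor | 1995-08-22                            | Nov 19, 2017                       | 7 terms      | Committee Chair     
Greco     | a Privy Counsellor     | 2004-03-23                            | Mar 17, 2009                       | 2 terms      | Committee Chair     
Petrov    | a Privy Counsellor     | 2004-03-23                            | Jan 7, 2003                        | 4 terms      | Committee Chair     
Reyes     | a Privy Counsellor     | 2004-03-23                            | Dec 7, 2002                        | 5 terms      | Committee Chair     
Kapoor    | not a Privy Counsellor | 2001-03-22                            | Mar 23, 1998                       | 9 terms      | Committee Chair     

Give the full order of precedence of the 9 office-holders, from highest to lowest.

Whitfield, Marchetti, Reyes, Petrov, Greco, Varga, Romero, Kapoor, Novak

By parliamentary office: Whitfield (Leader of the House); then Marchetti, Reyes, Petrov, Greco, Varga, Romero, Kapoor and Novak (Committee Chair).
Among Marchetti, Reyes, Petrov, Greco, Varga, Romero, Kapoor and Novak, a Privy Counsellor before not a Privy Counsellor: Marchetti, Reyes, Petrov, Greco and Varga (a Privy Counsellor) before Romero, Kapoor and Novak (not a Privy Counsellor).
Marchetti, Reyes, Petrov, Greco and Varga all have date of appointment to current office 2004-03-23, so the next rule applies.
Among Marchetti, Reyes, Petrov, Greco and Varga, by terms served (higher first): Marchetti (6 terms) before Reyes (5 terms) before Petrov (4 terms) before Greco and Varga (2 terms).
Among Greco and Varga, alphabetically by surname: Greco before Varga.
Among Romero, Kapoor and Novak, by date of appointment to current office (earlier first): Romero (1995-08-22) before Kapoor and Novak (2001-03-22).
Kapoor and Novak both have terms served 9 terms, so the next rule applies.
Among Kapoor and Novak, alphabetically by surname: Kapoor before Novak.
Full order: Whitfield, Marchetti, Reyes, Petrov, Greco, Varga, Romero, Kapoor, Novak.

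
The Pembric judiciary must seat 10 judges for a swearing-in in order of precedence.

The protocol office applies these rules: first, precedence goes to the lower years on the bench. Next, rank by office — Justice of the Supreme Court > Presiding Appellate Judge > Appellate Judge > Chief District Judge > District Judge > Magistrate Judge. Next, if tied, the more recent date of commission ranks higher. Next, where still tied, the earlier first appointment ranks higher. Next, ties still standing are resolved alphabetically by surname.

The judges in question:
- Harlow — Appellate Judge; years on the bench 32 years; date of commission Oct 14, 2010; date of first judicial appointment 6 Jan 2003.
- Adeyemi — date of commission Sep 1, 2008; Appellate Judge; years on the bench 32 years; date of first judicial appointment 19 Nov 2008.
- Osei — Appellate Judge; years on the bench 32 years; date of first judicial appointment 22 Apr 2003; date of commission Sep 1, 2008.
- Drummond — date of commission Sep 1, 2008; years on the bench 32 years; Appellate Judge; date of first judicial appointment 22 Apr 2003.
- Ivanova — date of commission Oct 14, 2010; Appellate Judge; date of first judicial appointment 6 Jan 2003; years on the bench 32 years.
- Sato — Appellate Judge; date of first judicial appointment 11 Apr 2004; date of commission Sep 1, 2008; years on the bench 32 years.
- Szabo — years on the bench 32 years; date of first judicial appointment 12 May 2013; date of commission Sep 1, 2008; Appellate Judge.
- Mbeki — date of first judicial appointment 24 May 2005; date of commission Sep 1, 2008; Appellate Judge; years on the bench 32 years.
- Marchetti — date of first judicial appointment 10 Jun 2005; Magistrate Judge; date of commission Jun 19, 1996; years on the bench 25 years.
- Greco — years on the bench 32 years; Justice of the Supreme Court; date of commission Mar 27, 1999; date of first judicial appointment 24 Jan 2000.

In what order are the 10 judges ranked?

By years on the bench (lower first): Marchetti (25 years); then Greco, Harlow, Ivanova, Drummond, Osei, Sato, Mbeki, Adeyemi and Szabo (each 32 years).
Among Greco, Harlow, Ivanova, Drummond, Osei, Sato, Mbeki, Adeyemi and Szabo, by office: Greco (Justice of the Supreme Court) before Harlow, Ivanova, Drummond, Osei, Sato, Mbeki, Adeyemi and Szabo (Appellate Judge).
Among Harlow, Ivanova, Drummond, Osei, Sato, Mbeki, Adeyemi and Szabo, by date of commission (later first): Harlow and Ivanova (Oct 14, 2010) before Drummond, Osei, Sato, Mbeki, Adeyemi and Szabo (Sep 1, 2008).
Harlow and Ivanova both have date of first judicial appointment 6 Jan 2003, so the next rule applies.
Among Harlow and Ivanova, alphabetically by surname: Harlow before Ivanova.
Among Drummond, Osei, Sato, Mbeki, Adeyemi and Szabo, by date of first judicial appointment (earlier first): Drummond and Osei (22 Apr 2003) before Sato (11 Apr 2004) before Mbeki (24 May 2005) before Adeyemi (19 Nov 2008) before Szabo (12 May 2013).
Among Drummond and Osei, alphabetically by surname: Drummond before Osei.
Full order: Marchetti, Greco, Harlow, Ivanova, Drummond, Osei, Sato, Mbeki, Adeyemi, Szabo.

Marchetti, Greco, Harlow, Ivanova, Drummond, Osei, Sato, Mbeki, Adeyemi, Szabo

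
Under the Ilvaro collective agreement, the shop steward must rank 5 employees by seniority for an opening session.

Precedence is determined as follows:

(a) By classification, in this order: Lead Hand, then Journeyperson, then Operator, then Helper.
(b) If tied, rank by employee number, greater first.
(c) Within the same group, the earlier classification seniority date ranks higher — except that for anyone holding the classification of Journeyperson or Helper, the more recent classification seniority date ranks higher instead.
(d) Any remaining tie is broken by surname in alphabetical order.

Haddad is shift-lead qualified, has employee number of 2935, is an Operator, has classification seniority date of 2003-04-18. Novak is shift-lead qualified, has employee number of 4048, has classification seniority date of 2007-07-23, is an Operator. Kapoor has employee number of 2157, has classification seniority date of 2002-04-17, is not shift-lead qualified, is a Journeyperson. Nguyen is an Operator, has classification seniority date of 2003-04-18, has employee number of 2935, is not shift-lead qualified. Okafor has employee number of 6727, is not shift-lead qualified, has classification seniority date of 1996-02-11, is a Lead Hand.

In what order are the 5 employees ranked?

By classification: Okafor (Lead Hand); then Kapoor (Journeyperson); then Novak, Haddad and Nguyen (Operator).
Among Novak, Haddad and Nguyen, by employee number (higher first): Novak (4048) before Haddad and Nguyen (2935).
Haddad and Nguyen both have classification seniority date 2003-04-18, so the next rule applies.
Among Haddad and Nguyen, alphabetically by surname: Haddad before Nguyen.
Full order: Okafor, Kapoor, Novak, Haddad, Nguyen.

Okafor, Kapoor, Novak, Haddad, Nguyen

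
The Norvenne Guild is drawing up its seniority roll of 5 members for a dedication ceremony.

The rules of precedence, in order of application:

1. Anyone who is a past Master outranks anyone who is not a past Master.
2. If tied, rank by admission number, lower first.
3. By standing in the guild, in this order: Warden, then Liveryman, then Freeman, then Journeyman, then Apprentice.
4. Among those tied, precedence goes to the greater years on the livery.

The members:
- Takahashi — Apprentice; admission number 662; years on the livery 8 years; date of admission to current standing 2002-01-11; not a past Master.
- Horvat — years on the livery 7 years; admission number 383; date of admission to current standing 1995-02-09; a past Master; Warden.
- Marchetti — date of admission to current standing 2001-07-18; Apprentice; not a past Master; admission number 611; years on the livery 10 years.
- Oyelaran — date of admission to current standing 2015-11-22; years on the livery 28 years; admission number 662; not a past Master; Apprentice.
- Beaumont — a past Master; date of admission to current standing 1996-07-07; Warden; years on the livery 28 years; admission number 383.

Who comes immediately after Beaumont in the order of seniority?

By the first rule: Beaumont and Horvat (both a past Master); then Marchetti, Oyelaran and Takahashi (each not a past Master).
Beaumont and Horvat both have admission number 383, so the next rule applies.
Beaumont and Horvat are each Warden, so the next rule applies.
Among Beaumont and Horvat, by years on the livery (higher first): Beaumont (28 years) before Horvat (7 years).
Among Marchetti, Oyelaran and Takahashi, by admission number (lower first): Marchetti (611) before Oyelaran and Takahashi (662).
Oyelaran and Takahashi are each Apprentice, so the next rule applies.
Among Oyelaran and Takahashi, by years on the livery (higher first): Oyelaran (28 years) before Takahashi (8 years).
Order: Beaumont, Horvat, Marchetti, Oyelaran, Takahashi.

Horvat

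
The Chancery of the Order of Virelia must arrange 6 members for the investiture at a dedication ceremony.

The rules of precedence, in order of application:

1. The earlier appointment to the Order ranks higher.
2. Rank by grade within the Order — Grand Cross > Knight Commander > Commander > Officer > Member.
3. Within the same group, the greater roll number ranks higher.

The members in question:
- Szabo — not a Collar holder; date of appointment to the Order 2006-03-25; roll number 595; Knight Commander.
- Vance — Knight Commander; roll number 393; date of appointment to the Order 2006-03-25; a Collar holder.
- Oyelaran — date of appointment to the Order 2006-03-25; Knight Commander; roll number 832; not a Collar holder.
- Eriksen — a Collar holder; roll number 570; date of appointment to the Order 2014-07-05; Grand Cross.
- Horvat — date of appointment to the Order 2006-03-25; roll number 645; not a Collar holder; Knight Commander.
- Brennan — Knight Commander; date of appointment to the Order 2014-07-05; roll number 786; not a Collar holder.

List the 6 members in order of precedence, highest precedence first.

By date of appointment to the Order (earlier first): Oyelaran, Horvat, Szabo and Vance (each 2006-03-25); then Eriksen and Brennan (both 2014-07-05).
Oyelaran, Horvat, Szabo and Vance are each Knight Commander, so the next rule applies.
Among Oyelaran, Horvat, Szabo and Vance, by roll number (higher first): Oyelaran (832) before Horvat (645) before Szabo (595) before Vance (393).
Among Eriksen and Brennan, by grade within the Order: Eriksen (Grand Cross) before Brennan (Knight Commander).
Full order: Oyelaran, Horvat, Szabo, Vance, Eriksen, Brennan.

Oyelaran, Horvat, Szabo, Vance, Eriksen, Brennan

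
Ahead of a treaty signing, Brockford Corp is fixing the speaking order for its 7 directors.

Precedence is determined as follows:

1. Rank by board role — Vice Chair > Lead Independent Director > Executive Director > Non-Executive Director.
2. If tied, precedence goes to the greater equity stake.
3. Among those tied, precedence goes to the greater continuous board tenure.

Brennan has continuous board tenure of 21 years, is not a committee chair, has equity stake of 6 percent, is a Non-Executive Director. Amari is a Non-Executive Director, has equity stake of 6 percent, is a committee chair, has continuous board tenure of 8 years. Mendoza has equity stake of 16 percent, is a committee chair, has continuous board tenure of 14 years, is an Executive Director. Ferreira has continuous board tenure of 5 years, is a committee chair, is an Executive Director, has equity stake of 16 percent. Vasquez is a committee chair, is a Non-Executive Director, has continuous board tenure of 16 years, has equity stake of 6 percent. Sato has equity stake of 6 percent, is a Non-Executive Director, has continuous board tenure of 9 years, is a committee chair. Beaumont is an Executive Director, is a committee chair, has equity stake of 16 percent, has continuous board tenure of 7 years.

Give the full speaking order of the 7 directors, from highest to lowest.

By board role: Mendoza, Beaumont and Ferreira (Executive Director); then Brennan, Vasquez, Sato and Amari (Non-Executive Director).
Mendoza, Beaumont and Ferreira all have equity stake 16 percent, so the next rule applies.
Among Mendoza, Beaumont and Ferreira, by continuous board tenure (higher first): Mendoza (14 years) before Beaumont (7 years) before Ferreira (5 years).
Brennan, Vasquez, Sato and Amari all have equity stake 6 percent, so the next rule applies.
Among Brennan, Vasquez, Sato and Amari, by continuous board tenure (higher first): Brennan (21 years) before Vasquez (16 years) before Sato (9 years) before Amari (8 years).
Full order: Mendoza, Beaumont, Ferreira, Brennan, Vasquez, Sato, Amari.

Mendoza, Beaumont, Ferreira, Brennan, Vasquez, Sato, Amari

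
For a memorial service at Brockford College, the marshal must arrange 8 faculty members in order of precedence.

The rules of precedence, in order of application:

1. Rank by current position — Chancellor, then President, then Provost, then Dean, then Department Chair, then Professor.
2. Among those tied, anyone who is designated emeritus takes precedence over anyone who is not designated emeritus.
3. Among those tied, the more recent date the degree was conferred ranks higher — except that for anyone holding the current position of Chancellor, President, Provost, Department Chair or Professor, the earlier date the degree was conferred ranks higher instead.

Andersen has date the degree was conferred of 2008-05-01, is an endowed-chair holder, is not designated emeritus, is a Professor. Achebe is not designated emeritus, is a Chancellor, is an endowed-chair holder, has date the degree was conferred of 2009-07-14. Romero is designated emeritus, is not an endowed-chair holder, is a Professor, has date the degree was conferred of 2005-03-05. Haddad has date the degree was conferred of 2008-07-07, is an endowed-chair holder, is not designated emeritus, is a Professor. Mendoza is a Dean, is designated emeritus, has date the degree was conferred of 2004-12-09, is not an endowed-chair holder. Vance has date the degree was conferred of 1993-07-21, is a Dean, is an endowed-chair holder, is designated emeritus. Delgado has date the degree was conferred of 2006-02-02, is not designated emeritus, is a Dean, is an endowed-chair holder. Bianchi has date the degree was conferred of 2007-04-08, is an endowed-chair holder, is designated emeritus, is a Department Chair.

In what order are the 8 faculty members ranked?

Achebe, Mendoza, Vance, Delgado, Bianchi, Romero, Andersen, Haddad

By current position: Achebe (Chancellor); then Mendoza, Vance and Delgado (Dean); then Bianchi (Department Chair); then Romero, Andersen and Haddad (Professor).
Among Mendoza, Vance and Delgado, designated emeritus before not designated emeritus: Mendoza and Vance (designated emeritus) before Delgado (not designated emeritus).
Among Mendoza and Vance, by date the degree was conferred (later first): Mendoza (2004-12-09) before Vance (1993-07-21).
Among Romero, Andersen and Haddad, designated emeritus before not designated emeritus: Romero (designated emeritus) before Andersen and Haddad (not designated emeritus).
Among Andersen and Haddad, by date the degree was conferred (earlier first) (reversed rule for this group): Andersen (2008-05-01) before Haddad (2008-07-07).
Full order: Achebe, Mendoza, Vance, Delgado, Bianchi, Romero, Andersen, Haddad.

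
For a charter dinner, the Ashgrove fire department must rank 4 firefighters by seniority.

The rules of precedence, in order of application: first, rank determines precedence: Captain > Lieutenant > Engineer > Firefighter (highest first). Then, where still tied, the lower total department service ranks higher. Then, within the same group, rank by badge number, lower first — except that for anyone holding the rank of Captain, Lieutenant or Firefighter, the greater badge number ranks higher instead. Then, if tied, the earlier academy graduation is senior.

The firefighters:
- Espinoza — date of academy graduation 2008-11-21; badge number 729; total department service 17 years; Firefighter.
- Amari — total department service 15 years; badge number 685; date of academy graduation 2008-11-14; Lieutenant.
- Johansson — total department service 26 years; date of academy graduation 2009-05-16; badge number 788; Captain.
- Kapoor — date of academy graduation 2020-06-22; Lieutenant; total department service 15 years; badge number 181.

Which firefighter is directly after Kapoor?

Espinoza

By rank: Johansson (Captain); then Amari and Kapoor (Lieutenant); then Espinoza (Firefighter).
Amari and Kapoor both have total department service 15 years, so the next rule applies.
Among Amari and Kapoor, by badge number (higher first) (reversed rule for this group): Amari (685) before Kapoor (181).
Order: Johansson, Amari, Kapoor, Espinoza.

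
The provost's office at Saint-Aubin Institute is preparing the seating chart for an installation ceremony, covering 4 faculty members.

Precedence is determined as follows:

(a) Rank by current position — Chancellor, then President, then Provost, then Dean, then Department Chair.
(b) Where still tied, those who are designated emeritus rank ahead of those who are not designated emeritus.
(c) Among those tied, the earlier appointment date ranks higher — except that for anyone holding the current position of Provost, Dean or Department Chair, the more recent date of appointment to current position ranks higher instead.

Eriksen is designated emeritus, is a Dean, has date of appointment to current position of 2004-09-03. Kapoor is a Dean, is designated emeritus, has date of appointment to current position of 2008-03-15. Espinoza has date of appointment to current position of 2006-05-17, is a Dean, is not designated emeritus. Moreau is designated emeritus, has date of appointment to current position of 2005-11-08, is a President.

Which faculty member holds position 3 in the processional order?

By current position: Moreau (President); then Kapoor, Eriksen and Espinoza (Dean).
Among Kapoor, Eriksen and Espinoza, designated emeritus before not designated emeritus: Kapoor and Eriksen (designated emeritus) before Espinoza (not designated emeritus).
Among Kapoor and Eriksen, by date of appointment to current position (later first) (reversed rule for this group): Kapoor (2008-03-15) before Eriksen (2004-09-03).
Order: Moreau, Kapoor, Eriksen, Espinoza.

Eriksen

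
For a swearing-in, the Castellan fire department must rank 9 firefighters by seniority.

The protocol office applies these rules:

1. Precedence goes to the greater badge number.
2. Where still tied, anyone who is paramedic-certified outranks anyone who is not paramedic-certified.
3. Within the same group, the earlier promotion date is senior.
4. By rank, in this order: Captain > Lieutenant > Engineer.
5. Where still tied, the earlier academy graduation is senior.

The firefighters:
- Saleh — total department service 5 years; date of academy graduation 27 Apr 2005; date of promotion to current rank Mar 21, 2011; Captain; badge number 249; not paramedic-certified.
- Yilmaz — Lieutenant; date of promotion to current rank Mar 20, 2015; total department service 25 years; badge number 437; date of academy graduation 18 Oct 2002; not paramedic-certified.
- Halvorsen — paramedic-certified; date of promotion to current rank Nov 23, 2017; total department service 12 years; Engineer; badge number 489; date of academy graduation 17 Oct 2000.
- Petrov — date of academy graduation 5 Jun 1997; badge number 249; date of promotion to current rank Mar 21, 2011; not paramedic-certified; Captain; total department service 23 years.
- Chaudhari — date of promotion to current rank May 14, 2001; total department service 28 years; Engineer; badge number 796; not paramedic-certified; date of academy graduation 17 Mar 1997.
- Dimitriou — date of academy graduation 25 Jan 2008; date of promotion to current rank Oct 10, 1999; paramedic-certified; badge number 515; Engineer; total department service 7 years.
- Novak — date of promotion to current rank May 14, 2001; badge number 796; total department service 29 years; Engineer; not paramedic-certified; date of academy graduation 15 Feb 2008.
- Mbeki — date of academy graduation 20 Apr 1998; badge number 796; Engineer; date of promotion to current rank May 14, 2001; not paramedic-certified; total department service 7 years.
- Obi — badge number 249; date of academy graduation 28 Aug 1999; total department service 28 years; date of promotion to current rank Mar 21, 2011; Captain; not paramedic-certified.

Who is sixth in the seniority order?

By badge number (higher first): Chaudhari, Mbeki and Novak (each 796); then Dimitriou (515); then Halvorsen (489); then Yilmaz (437); then Petrov, Obi and Saleh (each 249).
Chaudhari, Mbeki and Novak are each not paramedic-certified, so the next rule applies.
Chaudhari, Mbeki and Novak all have date of promotion to current rank May 14, 2001, so the next rule applies.
Chaudhari, Mbeki and Novak are each Engineer, so the next rule applies.
Among Chaudhari, Mbeki and Novak, by date of academy graduation (earlier first): Chaudhari (17 Mar 1997) before Mbeki (20 Apr 1998) before Novak (15 Feb 2008).
Petrov, Obi and Saleh are each not paramedic-certified, so the next rule applies.
Petrov, Obi and Saleh all have date of promotion to current rank Mar 21, 2011, so the next rule applies.
Petrov, Obi and Saleh are each Captain, so the next rule applies.
Among Petrov, Obi and Saleh, by date of academy graduation (earlier first): Petrov (5 Jun 1997) before Obi (28 Aug 1999) before Saleh (27 Apr 2005).
Order: Chaudhari, Mbeki, Novak, Dimitriou, Halvorsen, Yilmaz, Petrov, Obi, Saleh.

Yilmaz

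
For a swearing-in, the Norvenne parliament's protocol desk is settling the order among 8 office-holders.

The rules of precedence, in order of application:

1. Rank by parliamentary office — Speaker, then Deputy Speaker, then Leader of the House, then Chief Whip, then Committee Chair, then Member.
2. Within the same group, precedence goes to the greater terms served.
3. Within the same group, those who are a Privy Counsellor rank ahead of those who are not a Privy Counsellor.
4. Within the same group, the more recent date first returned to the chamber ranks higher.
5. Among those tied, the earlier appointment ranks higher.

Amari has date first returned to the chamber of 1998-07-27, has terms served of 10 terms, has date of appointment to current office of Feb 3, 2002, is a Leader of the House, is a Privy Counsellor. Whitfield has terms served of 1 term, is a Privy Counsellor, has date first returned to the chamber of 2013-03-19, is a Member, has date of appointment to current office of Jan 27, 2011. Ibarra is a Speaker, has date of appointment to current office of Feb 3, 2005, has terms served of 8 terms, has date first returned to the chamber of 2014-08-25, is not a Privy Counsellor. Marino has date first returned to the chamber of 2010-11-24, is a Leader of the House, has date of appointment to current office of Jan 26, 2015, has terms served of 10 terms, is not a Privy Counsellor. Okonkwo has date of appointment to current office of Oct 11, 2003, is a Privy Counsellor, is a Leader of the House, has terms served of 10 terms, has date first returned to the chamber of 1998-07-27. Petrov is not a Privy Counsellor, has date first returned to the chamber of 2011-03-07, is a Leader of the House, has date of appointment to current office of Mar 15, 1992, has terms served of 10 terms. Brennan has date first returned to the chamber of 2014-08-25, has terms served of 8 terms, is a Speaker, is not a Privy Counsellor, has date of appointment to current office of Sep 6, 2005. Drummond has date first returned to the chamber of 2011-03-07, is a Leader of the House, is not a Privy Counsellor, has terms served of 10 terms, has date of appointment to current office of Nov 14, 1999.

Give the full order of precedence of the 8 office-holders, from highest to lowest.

By parliamentary office: Ibarra and Brennan (Speaker); then Amari, Okonkwo, Petrov, Drummond and Marino (Leader of the House); then Whitfield (Member).
Ibarra and Brennan both have terms served 8 terms, so the next rule applies.
Ibarra and Brennan are each not a Privy Counsellor, so the next rule applies.
Ibarra and Brennan both have date first returned to the chamber 2014-08-25, so the next rule applies.
Among Ibarra and Brennan, by date of appointment to current office (earlier first): Ibarra (Feb 3, 2005) before Brennan (Sep 6, 2005).
Amari, Okonkwo, Petrov, Drummond and Marino all have terms served 10 terms, so the next rule applies.
Among Amari, Okonkwo, Petrov, Drummond and Marino, a Privy Counsellor before not a Privy Counsellor: Amari and Okonkwo (a Privy Counsellor) before Petrov, Drummond and Marino (not a Privy Counsellor).
Amari and Okonkwo both have date first returned to the chamber 1998-07-27, so the next rule applies.
Among Amari and Okonkwo, by date of appointment to current office (earlier first): Amari (Feb 3, 2002) before Okonkwo (Oct 11, 2003).
Among Petrov, Drummond and Marino, by date first returned to the chamber (later first): Petrov and Drummond (2011-03-07) before Marino (2010-11-24).
Among Petrov and Drummond, by date of appointment to current office (earlier first): Petrov (Mar 15, 1992) before Drummond (Nov 14, 1999).
Full order: Ibarra, Brennan, Amari, Okonkwo, Petrov, Drummond, Marino, Whitfield.

Ibarra, Brennan, Amari, Okonkwo, Petrov, Drummond, Marino, Whitfield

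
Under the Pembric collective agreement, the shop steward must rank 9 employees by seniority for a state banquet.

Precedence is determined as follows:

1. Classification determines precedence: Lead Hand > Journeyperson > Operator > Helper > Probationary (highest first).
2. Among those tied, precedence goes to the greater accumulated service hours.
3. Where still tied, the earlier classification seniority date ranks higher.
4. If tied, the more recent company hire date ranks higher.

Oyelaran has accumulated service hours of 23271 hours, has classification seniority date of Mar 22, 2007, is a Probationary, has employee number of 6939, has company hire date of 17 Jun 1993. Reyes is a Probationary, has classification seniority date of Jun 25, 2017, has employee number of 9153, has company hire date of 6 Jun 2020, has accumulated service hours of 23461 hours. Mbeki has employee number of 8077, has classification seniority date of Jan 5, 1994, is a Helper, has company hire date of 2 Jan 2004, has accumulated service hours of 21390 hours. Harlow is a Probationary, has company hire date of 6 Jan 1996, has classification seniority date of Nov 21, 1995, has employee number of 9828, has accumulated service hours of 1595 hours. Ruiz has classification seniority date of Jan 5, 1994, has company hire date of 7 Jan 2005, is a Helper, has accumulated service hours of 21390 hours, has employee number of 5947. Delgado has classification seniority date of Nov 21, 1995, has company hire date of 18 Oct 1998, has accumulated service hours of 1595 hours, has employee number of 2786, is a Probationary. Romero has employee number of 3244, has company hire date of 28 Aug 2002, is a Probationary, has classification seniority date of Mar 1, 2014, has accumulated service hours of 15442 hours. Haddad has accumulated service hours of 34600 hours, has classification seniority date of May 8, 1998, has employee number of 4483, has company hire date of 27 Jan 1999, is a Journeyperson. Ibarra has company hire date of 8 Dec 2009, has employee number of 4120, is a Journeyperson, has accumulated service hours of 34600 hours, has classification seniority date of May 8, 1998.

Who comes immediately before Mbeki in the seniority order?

Ruiz

By classification: Ibarra and Haddad (Journeyperson); then Ruiz and Mbeki (Helper); then Reyes, Oyelaran, Romero, Delgado and Harlow (Probationary).
Ibarra and Haddad both have accumulated service hours 34600 hours, so the next rule applies.
Ibarra and Haddad both have classification seniority date May 8, 1998, so the next rule applies.
Among Ibarra and Haddad, by company hire date (later first): Ibarra (8 Dec 2009) before Haddad (27 Jan 1999).
Ruiz and Mbeki both have accumulated service hours 21390 hours, so the next rule applies.
Ruiz and Mbeki both have classification seniority date Jan 5, 1994, so the next rule applies.
Among Ruiz and Mbeki, by company hire date (later first): Ruiz (7 Jan 2005) before Mbeki (2 Jan 2004).
Among Reyes, Oyelaran, Romero, Delgado and Harlow, by accumulated service hours (higher first): Reyes (23461 hours) before Oyelaran (23271 hours) before Romero (15442 hours) before Delgado and Harlow (1595 hours).
Delgado and Harlow both have classification seniority date Nov 21, 1995, so the next rule applies.
Among Delgado and Harlow, by company hire date (later first): Delgado (18 Oct 1998) before Harlow (6 Jan 1996).
Order: Ibarra, Haddad, Ruiz, Mbeki, Reyes, Oyelaran, Romero, Delgado, Harlow.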